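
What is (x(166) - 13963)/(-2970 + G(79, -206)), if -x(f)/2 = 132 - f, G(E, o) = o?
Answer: 35/8 ≈ 4.3750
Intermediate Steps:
x(f) = -264 + 2*f (x(f) = -2*(132 - f) = -264 + 2*f)
(x(166) - 13963)/(-2970 + G(79, -206)) = ((-264 + 2*166) - 13963)/(-2970 - 206) = ((-264 + 332) - 13963)/(-3176) = (68 - 13963)*(-1/3176) = -13895*(-1/3176) = 35/8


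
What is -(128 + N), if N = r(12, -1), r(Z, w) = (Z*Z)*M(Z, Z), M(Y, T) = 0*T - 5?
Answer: 592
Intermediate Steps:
M(Y, T) = -5 (M(Y, T) = 0 - 5 = -5)
r(Z, w) = -5*Z² (r(Z, w) = (Z*Z)*(-5) = Z²*(-5) = -5*Z²)
N = -720 (N = -5*12² = -5*144 = -720)
-(128 + N) = -(128 - 720) = -1*(-592) = 592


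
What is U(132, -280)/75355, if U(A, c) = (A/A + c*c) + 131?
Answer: 78532/75355 ≈ 1.0422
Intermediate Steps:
U(A, c) = 132 + c**2 (U(A, c) = (1 + c**2) + 131 = 132 + c**2)
U(132, -280)/75355 = (132 + (-280)**2)/75355 = (132 + 78400)*(1/75355) = 78532*(1/75355) = 78532/75355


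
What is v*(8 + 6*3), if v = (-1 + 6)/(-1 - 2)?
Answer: -130/3 ≈ -43.333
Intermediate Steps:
v = -5/3 (v = 5/(-3) = 5*(-⅓) = -5/3 ≈ -1.6667)
v*(8 + 6*3) = -5*(8 + 6*3)/3 = -5*(8 + 18)/3 = -5/3*26 = -130/3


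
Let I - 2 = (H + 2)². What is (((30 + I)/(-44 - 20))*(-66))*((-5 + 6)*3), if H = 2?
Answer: 297/2 ≈ 148.50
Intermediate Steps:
I = 18 (I = 2 + (2 + 2)² = 2 + 4² = 2 + 16 = 18)
(((30 + I)/(-44 - 20))*(-66))*((-5 + 6)*3) = (((30 + 18)/(-44 - 20))*(-66))*((-5 + 6)*3) = ((48/(-64))*(-66))*(1*3) = ((48*(-1/64))*(-66))*3 = -¾*(-66)*3 = (99/2)*3 = 297/2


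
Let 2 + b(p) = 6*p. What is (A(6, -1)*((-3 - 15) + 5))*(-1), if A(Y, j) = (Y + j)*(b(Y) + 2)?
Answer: 2340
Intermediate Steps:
b(p) = -2 + 6*p
A(Y, j) = 6*Y*(Y + j) (A(Y, j) = (Y + j)*((-2 + 6*Y) + 2) = (Y + j)*(6*Y) = 6*Y*(Y + j))
(A(6, -1)*((-3 - 15) + 5))*(-1) = ((6*6*(6 - 1))*((-3 - 15) + 5))*(-1) = ((6*6*5)*(-18 + 5))*(-1) = (180*(-13))*(-1) = -2340*(-1) = 2340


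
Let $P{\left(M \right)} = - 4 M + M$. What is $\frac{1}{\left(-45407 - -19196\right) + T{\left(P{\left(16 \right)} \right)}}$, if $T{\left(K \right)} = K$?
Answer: $- \frac{1}{26259} \approx -3.8082 \cdot 10^{-5}$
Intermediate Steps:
$P{\left(M \right)} = - 3 M$
$\frac{1}{\left(-45407 - -19196\right) + T{\left(P{\left(16 \right)} \right)}} = \frac{1}{\left(-45407 - -19196\right) - 48} = \frac{1}{\left(-45407 + 19196\right) - 48} = \frac{1}{-26211 - 48} = \frac{1}{-26259} = - \frac{1}{26259}$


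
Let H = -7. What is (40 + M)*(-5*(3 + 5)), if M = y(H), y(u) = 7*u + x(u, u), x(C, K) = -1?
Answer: 400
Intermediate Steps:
y(u) = -1 + 7*u (y(u) = 7*u - 1 = -1 + 7*u)
M = -50 (M = -1 + 7*(-7) = -1 - 49 = -50)
(40 + M)*(-5*(3 + 5)) = (40 - 50)*(-5*(3 + 5)) = -(-50)*8 = -10*(-40) = 400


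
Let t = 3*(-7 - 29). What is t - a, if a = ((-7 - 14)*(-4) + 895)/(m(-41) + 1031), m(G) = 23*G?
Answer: -953/8 ≈ -119.13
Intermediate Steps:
t = -108 (t = 3*(-36) = -108)
a = 89/8 (a = ((-7 - 14)*(-4) + 895)/(23*(-41) + 1031) = (-21*(-4) + 895)/(-943 + 1031) = (84 + 895)/88 = 979*(1/88) = 89/8 ≈ 11.125)
t - a = -108 - 1*89/8 = -108 - 89/8 = -953/8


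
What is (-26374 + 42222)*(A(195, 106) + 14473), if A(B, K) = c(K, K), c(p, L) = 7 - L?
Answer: 227799152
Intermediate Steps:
A(B, K) = 7 - K
(-26374 + 42222)*(A(195, 106) + 14473) = (-26374 + 42222)*((7 - 1*106) + 14473) = 15848*((7 - 106) + 14473) = 15848*(-99 + 14473) = 15848*14374 = 227799152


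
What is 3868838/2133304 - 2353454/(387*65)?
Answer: -2461656106063/26831631060 ≈ -91.745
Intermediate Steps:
3868838/2133304 - 2353454/(387*65) = 3868838*(1/2133304) - 2353454/25155 = 1934419/1066652 - 2353454*1/25155 = 1934419/1066652 - 2353454/25155 = -2461656106063/26831631060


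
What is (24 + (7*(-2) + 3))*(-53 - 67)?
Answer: -1560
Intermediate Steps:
(24 + (7*(-2) + 3))*(-53 - 67) = (24 + (-14 + 3))*(-120) = (24 - 11)*(-120) = 13*(-120) = -1560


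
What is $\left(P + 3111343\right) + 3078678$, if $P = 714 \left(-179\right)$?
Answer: $6062215$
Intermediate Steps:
$P = -127806$
$\left(P + 3111343\right) + 3078678 = \left(-127806 + 3111343\right) + 3078678 = 2983537 + 3078678 = 6062215$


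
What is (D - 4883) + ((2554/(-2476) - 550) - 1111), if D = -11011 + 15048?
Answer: -3104943/1238 ≈ -2508.0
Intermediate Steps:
D = 4037
(D - 4883) + ((2554/(-2476) - 550) - 1111) = (4037 - 4883) + ((2554/(-2476) - 550) - 1111) = -846 + ((2554*(-1/2476) - 550) - 1111) = -846 + ((-1277/1238 - 550) - 1111) = -846 + (-682177/1238 - 1111) = -846 - 2057595/1238 = -3104943/1238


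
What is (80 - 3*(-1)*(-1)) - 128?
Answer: -51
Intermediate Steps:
(80 - 3*(-1)*(-1)) - 128 = (80 + 3*(-1)) - 128 = (80 - 3) - 128 = 77 - 128 = -51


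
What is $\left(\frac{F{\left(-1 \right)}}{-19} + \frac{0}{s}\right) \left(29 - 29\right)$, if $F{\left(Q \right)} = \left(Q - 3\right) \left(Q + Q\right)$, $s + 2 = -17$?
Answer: $0$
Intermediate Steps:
$s = -19$ ($s = -2 - 17 = -19$)
$F{\left(Q \right)} = 2 Q \left(-3 + Q\right)$ ($F{\left(Q \right)} = \left(-3 + Q\right) 2 Q = 2 Q \left(-3 + Q\right)$)
$\left(\frac{F{\left(-1 \right)}}{-19} + \frac{0}{s}\right) \left(29 - 29\right) = \left(\frac{2 \left(-1\right) \left(-3 - 1\right)}{-19} + \frac{0}{-19}\right) \left(29 - 29\right) = \left(2 \left(-1\right) \left(-4\right) \left(- \frac{1}{19}\right) + 0 \left(- \frac{1}{19}\right)\right) 0 = \left(8 \left(- \frac{1}{19}\right) + 0\right) 0 = \left(- \frac{8}{19} + 0\right) 0 = \left(- \frac{8}{19}\right) 0 = 0$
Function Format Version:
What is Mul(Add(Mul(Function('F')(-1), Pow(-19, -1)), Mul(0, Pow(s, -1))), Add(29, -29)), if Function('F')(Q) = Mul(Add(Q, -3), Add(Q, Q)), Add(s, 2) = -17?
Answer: 0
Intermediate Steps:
s = -19 (s = Add(-2, -17) = -19)
Function('F')(Q) = Mul(2, Q, Add(-3, Q)) (Function('F')(Q) = Mul(Add(-3, Q), Mul(2, Q)) = Mul(2, Q, Add(-3, Q)))
Mul(Add(Mul(Function('F')(-1), Pow(-19, -1)), Mul(0, Pow(s, -1))), Add(29, -29)) = Mul(Add(Mul(Mul(2, -1, Add(-3, -1)), Pow(-19, -1)), Mul(0, Pow(-19, -1))), Add(29, -29)) = Mul(Add(Mul(Mul(2, -1, -4), Rational(-1, 19)), Mul(0, Rational(-1, 19))), 0) = Mul(Add(Mul(8, Rational(-1, 19)), 0), 0) = Mul(Add(Rational(-8, 19), 0), 0) = Mul(Rational(-8, 19), 0) = 0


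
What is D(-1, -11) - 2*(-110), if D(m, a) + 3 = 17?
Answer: 234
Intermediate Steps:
D(m, a) = 14 (D(m, a) = -3 + 17 = 14)
D(-1, -11) - 2*(-110) = 14 - 2*(-110) = 14 + 220 = 234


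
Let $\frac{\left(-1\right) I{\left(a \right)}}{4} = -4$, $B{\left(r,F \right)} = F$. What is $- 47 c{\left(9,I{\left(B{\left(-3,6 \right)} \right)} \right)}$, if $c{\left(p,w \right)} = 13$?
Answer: $-611$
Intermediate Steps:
$I{\left(a \right)} = 16$ ($I{\left(a \right)} = \left(-4\right) \left(-4\right) = 16$)
$- 47 c{\left(9,I{\left(B{\left(-3,6 \right)} \right)} \right)} = \left(-47\right) 13 = -611$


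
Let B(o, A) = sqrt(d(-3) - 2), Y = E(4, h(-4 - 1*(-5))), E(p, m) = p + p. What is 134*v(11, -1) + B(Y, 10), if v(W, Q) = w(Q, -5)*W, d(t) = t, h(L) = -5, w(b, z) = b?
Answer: -1474 + I*sqrt(5) ≈ -1474.0 + 2.2361*I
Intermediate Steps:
E(p, m) = 2*p
v(W, Q) = Q*W
Y = 8 (Y = 2*4 = 8)
B(o, A) = I*sqrt(5) (B(o, A) = sqrt(-3 - 2) = sqrt(-5) = I*sqrt(5))
134*v(11, -1) + B(Y, 10) = 134*(-1*11) + I*sqrt(5) = 134*(-11) + I*sqrt(5) = -1474 + I*sqrt(5)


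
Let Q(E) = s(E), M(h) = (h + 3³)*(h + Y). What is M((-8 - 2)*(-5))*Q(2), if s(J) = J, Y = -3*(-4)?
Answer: 9548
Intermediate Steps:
Y = 12
M(h) = (12 + h)*(27 + h) (M(h) = (h + 3³)*(h + 12) = (h + 27)*(12 + h) = (27 + h)*(12 + h) = (12 + h)*(27 + h))
Q(E) = E
M((-8 - 2)*(-5))*Q(2) = (324 + ((-8 - 2)*(-5))² + 39*((-8 - 2)*(-5)))*2 = (324 + (-10*(-5))² + 39*(-10*(-5)))*2 = (324 + 50² + 39*50)*2 = (324 + 2500 + 1950)*2 = 4774*2 = 9548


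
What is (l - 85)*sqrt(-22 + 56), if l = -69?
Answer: -154*sqrt(34) ≈ -897.97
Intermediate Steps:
(l - 85)*sqrt(-22 + 56) = (-69 - 85)*sqrt(-22 + 56) = -154*sqrt(34)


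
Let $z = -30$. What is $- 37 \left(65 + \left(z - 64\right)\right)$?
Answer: $1073$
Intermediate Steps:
$- 37 \left(65 + \left(z - 64\right)\right) = - 37 \left(65 - 94\right) = \left(-37\right) \left(-29\right) = 1073$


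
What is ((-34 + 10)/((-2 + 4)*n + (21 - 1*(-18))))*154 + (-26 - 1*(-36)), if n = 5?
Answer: -458/7 ≈ -65.429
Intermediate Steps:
((-34 + 10)/((-2 + 4)*n + (21 - 1*(-18))))*154 + (-26 - 1*(-36)) = ((-34 + 10)/((-2 + 4)*5 + (21 - 1*(-18))))*154 + (-26 - 1*(-36)) = -24/(2*5 + (21 + 18))*154 + (-26 + 36) = -24/(10 + 39)*154 + 10 = -24/49*154 + 10 = -528/7 + 10 = -458/7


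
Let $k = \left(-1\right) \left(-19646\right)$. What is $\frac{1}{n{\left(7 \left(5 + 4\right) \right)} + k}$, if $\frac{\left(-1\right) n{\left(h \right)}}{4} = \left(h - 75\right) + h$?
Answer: $\frac{1}{19442} \approx 5.1435 \cdot 10^{-5}$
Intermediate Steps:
$n{\left(h \right)} = 300 - 8 h$ ($n{\left(h \right)} = - 4 \left(\left(h - 75\right) + h\right) = - 4 \left(\left(-75 + h\right) + h\right) = - 4 \left(-75 + 2 h\right) = 300 - 8 h$)
$k = 19646$
$\frac{1}{n{\left(7 \left(5 + 4\right) \right)} + k} = \frac{1}{\left(300 - 8 \cdot 7 \left(5 + 4\right)\right) + 19646} = \frac{1}{\left(300 - 8 \cdot 7 \cdot 9\right) + 19646} = \frac{1}{\left(300 - 504\right) + 19646} = \frac{1}{-204 + 19646} = \frac{1}{19442}$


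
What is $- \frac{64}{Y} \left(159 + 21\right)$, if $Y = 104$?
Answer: $- \frac{1440}{13} \approx -110.77$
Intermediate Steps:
$- \frac{64}{Y} \left(159 + 21\right) = - \frac{64}{104} \left(159 + 21\right) = \left(-64\right) \frac{1}{104} \cdot 180 = \left(- \frac{8}{13}\right) 180 = - \frac{1440}{13}$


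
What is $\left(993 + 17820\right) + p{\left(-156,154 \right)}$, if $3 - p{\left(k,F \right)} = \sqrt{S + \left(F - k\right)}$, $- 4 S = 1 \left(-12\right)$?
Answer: $18816 - \sqrt{313} \approx 18798.0$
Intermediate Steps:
$S = 3$ ($S = - \frac{1 \left(-12\right)}{4} = \left(- \frac{1}{4}\right) \left(-12\right) = 3$)
$p{\left(k,F \right)} = 3 - \sqrt{3 + F - k}$ ($p{\left(k,F \right)} = 3 - \sqrt{3 + \left(F - k\right)} = 3 - \sqrt{3 + F - k}$)
$\left(993 + 17820\right) + p{\left(-156,154 \right)} = \left(993 + 17820\right) + \left(3 - \sqrt{3 + 154 - -156}\right) = 18813 + \left(3 - \sqrt{3 + 154 + 156}\right) = 18813 + \left(3 - \sqrt{313}\right) = 18816 - \sqrt{313}$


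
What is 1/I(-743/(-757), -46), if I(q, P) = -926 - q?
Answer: -757/701725 ≈ -0.0010788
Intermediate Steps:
1/I(-743/(-757), -46) = 1/(-926 - (-743)/(-757)) = 1/(-926 - (-743)*(-1)/757) = 1/(-926 - 1*743/757) = 1/(-926 - 743/757) = 1/(-701725/757) = -757/701725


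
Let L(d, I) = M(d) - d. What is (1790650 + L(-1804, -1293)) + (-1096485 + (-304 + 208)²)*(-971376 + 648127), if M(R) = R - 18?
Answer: 351460407613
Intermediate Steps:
M(R) = -18 + R
L(d, I) = -18 (L(d, I) = (-18 + d) - d = -18)
(1790650 + L(-1804, -1293)) + (-1096485 + (-304 + 208)²)*(-971376 + 648127) = (1790650 - 18) + (-1096485 + (-304 + 208)²)*(-971376 + 648127) = 1790632 + (-1096485 + (-96)²)*(-323249) = 1790632 + (-1096485 + 9216)*(-323249) = 1790632 - 1087269*(-323249) = 1790632 + 351458616981 = 351460407613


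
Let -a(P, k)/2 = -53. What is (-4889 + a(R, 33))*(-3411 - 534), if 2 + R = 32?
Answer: 18868935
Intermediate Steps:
R = 30 (R = -2 + 32 = 30)
a(P, k) = 106 (a(P, k) = -2*(-53) = 106)
(-4889 + a(R, 33))*(-3411 - 534) = (-4889 + 106)*(-3411 - 534) = -4783*(-3945) = 18868935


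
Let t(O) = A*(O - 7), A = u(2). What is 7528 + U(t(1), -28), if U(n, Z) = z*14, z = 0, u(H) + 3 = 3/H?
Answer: 7528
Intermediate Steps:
u(H) = -3 + 3/H
A = -3/2 (A = -3 + 3/2 = -3/2 ≈ -1.5000)
t(O) = 21/2 - 3*O/2 (t(O) = -3*(O - 7)/2 = -3*(-7 + O)/2 = 21/2 - 3*O/2)
U(n, Z) = 0 (U(n, Z) = 0*14 = 0)
7528 + U(t(1), -28) = 7528 + 0 = 7528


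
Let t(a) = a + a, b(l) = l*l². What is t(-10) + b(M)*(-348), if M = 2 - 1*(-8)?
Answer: -348020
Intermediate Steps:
M = 10 (M = 2 + 8 = 10)
b(l) = l³
t(a) = 2*a
t(-10) + b(M)*(-348) = 2*(-10) + 10³*(-348) = -20 + 1000*(-348) = -20 - 348000 = -348020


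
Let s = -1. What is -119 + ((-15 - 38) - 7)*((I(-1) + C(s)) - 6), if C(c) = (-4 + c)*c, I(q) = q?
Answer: 1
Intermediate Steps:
C(c) = c*(-4 + c)
-119 + ((-15 - 38) - 7)*((I(-1) + C(s)) - 6) = -119 + ((-15 - 38) - 7)*((-1 - (-4 - 1)) - 6) = -119 + (-53 - 7)*((-1 - 1*(-5)) - 6) = -119 - 60*((-1 + 5) - 6) = -119 - 60*(4 - 6) = -119 - 60*(-2) = -119 + 120 = 1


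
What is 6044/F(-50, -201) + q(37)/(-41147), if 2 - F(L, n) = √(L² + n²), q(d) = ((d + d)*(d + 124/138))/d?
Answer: -11514637298/40596905757 - 6044*√42901/42897 ≈ -29.467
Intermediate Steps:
q(d) = 124/69 + 2*d (q(d) = ((2*d)*(d + 124*(1/138)))/d = ((2*d)*(d + 62/69))/d = ((2*d)*(62/69 + d))/d = (2*d*(62/69 + d))/d = 124/69 + 2*d)
F(L, n) = 2 - √(L² + n²)
6044/F(-50, -201) + q(37)/(-41147) = 6044/(2 - √((-50)² + (-201)²)) + (124/69 + 2*37)/(-41147) = 6044/(2 - √(2500 + 40401)) + (124/69 + 74)*(-1/41147) = 6044/(2 - √42901) + (5230/69)*(-1/41147) = 6044/(2 - √42901) - 5230/2839143 = -5230/2839143 + 6044/(2 - √42901)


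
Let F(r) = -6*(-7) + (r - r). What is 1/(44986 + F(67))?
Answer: 1/45028 ≈ 2.2208e-5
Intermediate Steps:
F(r) = 42 (F(r) = 42 + 0 = 42)
1/(44986 + F(67)) = 1/(44986 + 42) = 1/45028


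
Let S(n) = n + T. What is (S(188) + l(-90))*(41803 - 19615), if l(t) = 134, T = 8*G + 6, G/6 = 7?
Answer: 14732832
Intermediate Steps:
G = 42 (G = 6*7 = 42)
T = 342 (T = 8*42 + 6 = 336 + 6 = 342)
S(n) = 342 + n (S(n) = n + 342 = 342 + n)
(S(188) + l(-90))*(41803 - 19615) = ((342 + 188) + 134)*(41803 - 19615) = (530 + 134)*22188 = 664*22188 = 14732832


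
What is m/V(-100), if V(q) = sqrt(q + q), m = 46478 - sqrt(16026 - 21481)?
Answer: I*sqrt(2)*(-46478 + I*sqrt(5455))/20 ≈ -5.2225 - 3286.5*I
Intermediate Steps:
m = 46478 - I*sqrt(5455) (m = 46478 - sqrt(-5455) = 46478 - I*sqrt(5455) ≈ 46478.0 - 73.858*I)
V(q) = sqrt(2)*sqrt(q) (V(q) = sqrt(2*q) = sqrt(2)*sqrt(q))
m/V(-100) = (46478 - I*sqrt(5455))/((sqrt(2)*sqrt(-100))) = (46478 - I*sqrt(5455))/((sqrt(2)*(10*I))) = (46478 - I*sqrt(5455))/((10*I*sqrt(2))) = (46478 - I*sqrt(5455))*(-I*sqrt(2)/20) = -I*sqrt(2)*(46478 - I*sqrt(5455))/20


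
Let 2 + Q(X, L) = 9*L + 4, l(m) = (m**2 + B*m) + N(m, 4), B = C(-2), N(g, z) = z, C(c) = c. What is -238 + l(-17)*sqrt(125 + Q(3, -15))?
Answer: -238 + 654*I*sqrt(2) ≈ -238.0 + 924.9*I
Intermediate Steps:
B = -2
l(m) = 4 + m**2 - 2*m (l(m) = (m**2 - 2*m) + 4 = 4 + m**2 - 2*m)
Q(X, L) = 2 + 9*L (Q(X, L) = -2 + (9*L + 4) = -2 + (4 + 9*L) = 2 + 9*L)
-238 + l(-17)*sqrt(125 + Q(3, -15)) = -238 + (4 + (-17)**2 - 2*(-17))*sqrt(125 + (2 + 9*(-15))) = -238 + (4 + 289 + 34)*sqrt(125 + (2 - 135)) = -238 + 327*sqrt(125 - 133) = -238 + 327*sqrt(-8) = -238 + 327*(2*I*sqrt(2)) = -238 + 654*I*sqrt(2)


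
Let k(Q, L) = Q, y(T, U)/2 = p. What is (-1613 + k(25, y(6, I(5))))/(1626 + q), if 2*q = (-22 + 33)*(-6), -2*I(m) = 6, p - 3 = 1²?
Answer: -1588/1593 ≈ -0.99686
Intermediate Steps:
p = 4 (p = 3 + 1² = 3 + 1 = 4)
I(m) = -3 (I(m) = -½*6 = -3)
y(T, U) = 8 (y(T, U) = 2*4 = 8)
q = -33 (q = ((-22 + 33)*(-6))/2 = (11*(-6))/2 = (½)*(-66) = -33)
(-1613 + k(25, y(6, I(5))))/(1626 + q) = (-1613 + 25)/(1626 - 33) = -1588/1593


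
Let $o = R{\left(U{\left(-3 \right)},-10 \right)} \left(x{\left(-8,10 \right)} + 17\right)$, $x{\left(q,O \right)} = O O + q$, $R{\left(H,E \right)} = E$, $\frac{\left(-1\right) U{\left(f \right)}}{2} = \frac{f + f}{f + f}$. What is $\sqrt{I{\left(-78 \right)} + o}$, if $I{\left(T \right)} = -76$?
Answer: $i \sqrt{1166} \approx 34.147 i$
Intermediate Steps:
$U{\left(f \right)} = -2$ ($U{\left(f \right)} = - 2 \frac{f + f}{f + f} = - 2 \frac{2 f}{2 f} = - 2 \cdot 2 f \frac{1}{2 f} = \left(-2\right) 1 = -2$)
$x{\left(q,O \right)} = q + O^{2}$ ($x{\left(q,O \right)} = O^{2} + q = q + O^{2}$)
$o = -1090$ ($o = - 10 \left(\left(-8 + 10^{2}\right) + 17\right) = - 10 \left(\left(-8 + 100\right) + 17\right) = - 10 \left(92 + 17\right) = \left(-10\right) 109 = -1090$)
$\sqrt{I{\left(-78 \right)} + o} = \sqrt{-76 - 1090} = \sqrt{-1166} = i \sqrt{1166}$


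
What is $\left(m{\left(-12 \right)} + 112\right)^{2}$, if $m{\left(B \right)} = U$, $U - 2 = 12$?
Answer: $15876$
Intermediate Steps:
$U = 14$ ($U = 2 + 12 = 14$)
$m{\left(B \right)} = 14$
$\left(m{\left(-12 \right)} + 112\right)^{2} = \left(14 + 112\right)^{2} = 126^{2} = 15876$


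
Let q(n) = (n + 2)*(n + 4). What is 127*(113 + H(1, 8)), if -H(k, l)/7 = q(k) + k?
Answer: 127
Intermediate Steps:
q(n) = (2 + n)*(4 + n)
H(k, l) = -56 - 49*k - 7*k**2 (H(k, l) = -7*((8 + k**2 + 6*k) + k) = -7*(8 + k**2 + 7*k) = -56 - 49*k - 7*k**2)
127*(113 + H(1, 8)) = 127*(113 + (-56 - 49*1 - 7*1**2)) = 127*(113 + (-56 - 49 - 7*1)) = 127*(113 + (-56 - 49 - 7)) = 127*(113 - 112) = 127*1 = 127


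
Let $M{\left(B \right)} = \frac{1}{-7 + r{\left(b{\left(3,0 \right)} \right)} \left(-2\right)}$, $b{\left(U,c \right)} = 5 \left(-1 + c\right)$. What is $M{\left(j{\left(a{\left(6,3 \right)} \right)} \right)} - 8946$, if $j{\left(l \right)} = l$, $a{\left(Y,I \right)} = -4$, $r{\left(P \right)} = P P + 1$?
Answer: $- \frac{527815}{59} \approx -8946.0$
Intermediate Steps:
$b{\left(U,c \right)} = -5 + 5 c$
$r{\left(P \right)} = 1 + P^{2}$ ($r{\left(P \right)} = P^{2} + 1 = 1 + P^{2}$)
$M{\left(B \right)} = - \frac{1}{59}$ ($M{\left(B \right)} = \frac{1}{-7 + \left(1 + \left(-5 + 5 \cdot 0\right)^{2}\right) \left(-2\right)} = \frac{1}{-7 + \left(1 + \left(-5 + 0\right)^{2}\right) \left(-2\right)} = \frac{1}{-7 + \left(1 + \left(-5\right)^{2}\right) \left(-2\right)} = \frac{1}{-7 + \left(1 + 25\right) \left(-2\right)} = \frac{1}{-7 + 26 \left(-2\right)} = \frac{1}{-7 - 52} = \frac{1}{-59} = - \frac{1}{59}$)
$M{\left(j{\left(a{\left(6,3 \right)} \right)} \right)} - 8946 = - \frac{1}{59} - 8946 = - \frac{527815}{59}$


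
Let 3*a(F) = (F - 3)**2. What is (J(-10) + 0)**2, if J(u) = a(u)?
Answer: 28561/9 ≈ 3173.4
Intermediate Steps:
a(F) = (-3 + F)**2/3 (a(F) = (F - 3)**2/3 = (-3 + F)**2/3)
J(u) = (-3 + u)**2/3
(J(-10) + 0)**2 = ((-3 - 10)**2/3 + 0)**2 = ((1/3)*(-13)**2 + 0)**2 = ((1/3)*169 + 0)**2 = (169/3 + 0)**2 = (169/3)**2 = 28561/9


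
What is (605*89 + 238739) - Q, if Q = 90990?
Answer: 201594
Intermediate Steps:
(605*89 + 238739) - Q = (605*89 + 238739) - 1*90990 = (53845 + 238739) - 90990 = 292584 - 90990 = 201594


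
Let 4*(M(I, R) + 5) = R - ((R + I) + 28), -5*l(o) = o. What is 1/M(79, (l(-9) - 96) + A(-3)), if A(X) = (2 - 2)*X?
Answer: -4/127 ≈ -0.031496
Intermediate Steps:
l(o) = -o/5
A(X) = 0 (A(X) = 0*X = 0)
M(I, R) = -12 - I/4 (M(I, R) = -5 + (R - ((R + I) + 28))/4 = -5 + (R - ((I + R) + 28))/4 = -5 + (R - (28 + I + R))/4 = -5 + (R + (-28 - I - R))/4 = -5 + (-28 - I)/4 = -5 + (-7 - I/4) = -12 - I/4)
1/M(79, (l(-9) - 96) + A(-3)) = 1/(-12 - ¼*79) = 1/(-12 - 79/4) = 1/(-127/4) = -4/127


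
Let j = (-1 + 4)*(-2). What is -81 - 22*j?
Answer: 51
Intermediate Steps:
j = -6 (j = 3*(-2) = -6)
-81 - 22*j = -81 - 22*(-6) = -81 + 132 = 51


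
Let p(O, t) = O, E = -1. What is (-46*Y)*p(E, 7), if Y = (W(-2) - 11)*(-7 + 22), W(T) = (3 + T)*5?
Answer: -4140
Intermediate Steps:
W(T) = 15 + 5*T
Y = -90 (Y = ((15 + 5*(-2)) - 11)*(-7 + 22) = ((15 - 10) - 11)*15 = (5 - 11)*15 = -6*15 = -90)
(-46*Y)*p(E, 7) = -46*(-90)*(-1) = 4140*(-1) = -4140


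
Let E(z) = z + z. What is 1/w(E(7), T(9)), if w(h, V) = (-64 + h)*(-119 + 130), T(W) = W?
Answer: -1/550 ≈ -0.0018182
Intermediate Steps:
E(z) = 2*z
w(h, V) = -704 + 11*h (w(h, V) = (-64 + h)*11 = -704 + 11*h)
1/w(E(7), T(9)) = 1/(-704 + 11*(2*7)) = 1/(-704 + 11*14) = 1/(-704 + 154) = 1/(-550) = -1/550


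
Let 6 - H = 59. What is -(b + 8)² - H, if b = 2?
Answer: -47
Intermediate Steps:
H = -53 (H = 6 - 1*59 = 6 - 59 = -53)
-(b + 8)² - H = -(2 + 8)² - 1*(-53) = -1*10² + 53 = -1*100 + 53 = -100 + 53 = -47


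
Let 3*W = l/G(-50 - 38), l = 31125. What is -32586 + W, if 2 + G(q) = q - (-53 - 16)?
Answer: -694681/21 ≈ -33080.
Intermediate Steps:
G(q) = 67 + q (G(q) = -2 + (q - (-53 - 16)) = -2 + (q - 1*(-69)) = -2 + (q + 69) = -2 + (69 + q) = 67 + q)
W = -10375/21 (W = (31125/(67 + (-50 - 38)))/3 = (31125/(67 - 88))/3 = (31125/(-21))/3 = (31125*(-1/21))/3 = (1/3)*(-10375/7) = -10375/21 ≈ -494.05)
-32586 + W = -32586 - 10375/21 = -694681/21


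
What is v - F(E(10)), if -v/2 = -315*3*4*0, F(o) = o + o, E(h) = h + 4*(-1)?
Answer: -12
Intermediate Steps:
E(h) = -4 + h (E(h) = h - 4 = -4 + h)
F(o) = 2*o
v = 0 (v = -(-630)*(3*4)*0 = -(-630)*12*0 = -(-630)*0 = -2*0 = 0)
v - F(E(10)) = 0 - 2*(-4 + 10) = 0 - 2*6 = 0 - 1*12 = 0 - 12 = -12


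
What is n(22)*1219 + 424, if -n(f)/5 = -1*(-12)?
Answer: -72716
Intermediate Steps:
n(f) = -60 (n(f) = -(-5)*(-12) = -5*12 = -60)
n(22)*1219 + 424 = -60*1219 + 424 = -73140 + 424 = -72716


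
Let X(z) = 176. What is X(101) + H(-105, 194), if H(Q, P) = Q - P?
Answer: -123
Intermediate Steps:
X(101) + H(-105, 194) = 176 + (-105 - 1*194) = 176 + (-105 - 194) = 176 - 299 = -123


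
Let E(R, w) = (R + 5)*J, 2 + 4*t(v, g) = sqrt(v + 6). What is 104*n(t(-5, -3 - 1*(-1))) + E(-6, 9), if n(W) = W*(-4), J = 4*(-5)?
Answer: 124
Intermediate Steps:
J = -20
t(v, g) = -1/2 + sqrt(6 + v)/4 (t(v, g) = -1/2 + sqrt(v + 6)/4 = -1/2 + sqrt(6 + v)/4)
n(W) = -4*W
E(R, w) = -100 - 20*R (E(R, w) = (R + 5)*(-20) = (5 + R)*(-20) = -100 - 20*R)
104*n(t(-5, -3 - 1*(-1))) + E(-6, 9) = 104*(-4*(-1/2 + sqrt(6 - 5)/4)) + (-100 - 20*(-6)) = 104*(-4*(-1/2 + sqrt(1)/4)) + (-100 + 120) = 104*(-4*(-1/2 + (1/4)*1)) + 20 = 104*(-4*(-1/2 + 1/4)) + 20 = 104*(-4*(-1/4)) + 20 = 104*1 + 20 = 104 + 20 = 124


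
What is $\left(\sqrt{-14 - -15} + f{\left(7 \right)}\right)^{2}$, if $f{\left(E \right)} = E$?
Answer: $64$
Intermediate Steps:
$\left(\sqrt{-14 - -15} + f{\left(7 \right)}\right)^{2} = \left(\sqrt{-14 - -15} + 7\right)^{2} = \left(\sqrt{-14 + 15} + 7\right)^{2} = \left(\sqrt{1} + 7\right)^{2} = \left(1 + 7\right)^{2} = 8^{2} = 64$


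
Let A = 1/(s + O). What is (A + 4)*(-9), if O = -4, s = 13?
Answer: -37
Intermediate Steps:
A = ⅑ (A = 1/(13 - 4) = 1/9 = ⅑ ≈ 0.11111)
(A + 4)*(-9) = (⅑ + 4)*(-9) = (37/9)*(-9) = -37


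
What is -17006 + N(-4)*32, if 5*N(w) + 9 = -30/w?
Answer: -85078/5 ≈ -17016.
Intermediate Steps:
N(w) = -9/5 - 6/w (N(w) = -9/5 + (-30/w)/5 = -9/5 - 6/w)
-17006 + N(-4)*32 = -17006 + (-9/5 - 6/(-4))*32 = -17006 + (-9/5 - 6*(-1/4))*32 = -17006 + (-9/5 + 3/2)*32 = -17006 - 3/10*32 = -17006 - 48/5 = -85078/5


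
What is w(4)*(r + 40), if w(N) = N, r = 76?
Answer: 464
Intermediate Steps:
w(4)*(r + 40) = 4*(76 + 40) = 4*116 = 464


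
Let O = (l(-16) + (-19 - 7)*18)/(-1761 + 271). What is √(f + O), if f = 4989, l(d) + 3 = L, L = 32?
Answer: √11076733010/1490 ≈ 70.635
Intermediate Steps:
l(d) = 29 (l(d) = -3 + 32 = 29)
O = 439/1490 (O = (29 + (-19 - 7)*18)/(-1761 + 271) = (29 - 26*18)/(-1490) = (29 - 468)*(-1/1490) = -439*(-1/1490) = 439/1490 ≈ 0.29463)
√(f + O) = √(4989 + 439/1490) = √(7434049/1490) = √11076733010/1490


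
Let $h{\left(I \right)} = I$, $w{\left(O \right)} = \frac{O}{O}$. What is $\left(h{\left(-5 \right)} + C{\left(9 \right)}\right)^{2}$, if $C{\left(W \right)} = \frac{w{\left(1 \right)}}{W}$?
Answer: $\frac{1936}{81} \approx 23.901$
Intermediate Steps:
$w{\left(O \right)} = 1$
$C{\left(W \right)} = \frac{1}{W}$ ($C{\left(W \right)} = 1 \frac{1}{W} = \frac{1}{W}$)
$\left(h{\left(-5 \right)} + C{\left(9 \right)}\right)^{2} = \left(-5 + \frac{1}{9}\right)^{2} = \left(- \frac{44}{9}\right)^{2} = \frac{1936}{81}$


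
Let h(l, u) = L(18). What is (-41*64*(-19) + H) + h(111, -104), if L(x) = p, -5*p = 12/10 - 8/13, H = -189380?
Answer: -45345338/325 ≈ -1.3952e+5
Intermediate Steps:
p = -38/325 (p = -(12/10 - 8/13)/5 = -(12*(1/10) - 8*1/13)/5 = -(6/5 - 8/13)/5 = -1/5*38/65 = -38/325 ≈ -0.11692)
L(x) = -38/325
h(l, u) = -38/325
(-41*64*(-19) + H) + h(111, -104) = (-41*64*(-19) - 189380) - 38/325 = (-2624*(-19) - 189380) - 38/325 = (49856 - 189380) - 38/325 = -139524 - 38/325 = -45345338/325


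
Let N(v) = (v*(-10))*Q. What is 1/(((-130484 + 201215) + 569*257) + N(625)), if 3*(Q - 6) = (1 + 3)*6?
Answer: 1/129464 ≈ 7.7242e-6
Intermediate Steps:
Q = 14 (Q = 6 + ((1 + 3)*6)/3 = 6 + (4*6)/3 = 6 + (⅓)*24 = 6 + 8 = 14)
N(v) = -140*v (N(v) = (v*(-10))*14 = -10*v*14 = -140*v)
1/(((-130484 + 201215) + 569*257) + N(625)) = 1/(((-130484 + 201215) + 569*257) - 140*625) = 1/((70731 + 146233) - 87500) = 1/(216964 - 87500) = 1/129464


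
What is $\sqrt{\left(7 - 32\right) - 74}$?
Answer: $3 i \sqrt{11} \approx 9.9499 i$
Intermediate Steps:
$\sqrt{\left(7 - 32\right) - 74} = \sqrt{-25 - 74} = \sqrt{-99} = 3 i \sqrt{11}$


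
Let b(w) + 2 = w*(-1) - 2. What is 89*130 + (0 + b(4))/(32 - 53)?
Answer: 242978/21 ≈ 11570.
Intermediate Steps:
b(w) = -4 - w (b(w) = -2 + (w*(-1) - 2) = -2 + (-w - 2) = -2 + (-2 - w) = -4 - w)
89*130 + (0 + b(4))/(32 - 53) = 89*130 + (0 + (-4 - 1*4))/(32 - 53) = 11570 + (0 + (-4 - 4))/(-21) = 11570 + (0 - 8)*(-1/21) = 11570 - 8*(-1/21) = 11570 + 8/21 = 242978/21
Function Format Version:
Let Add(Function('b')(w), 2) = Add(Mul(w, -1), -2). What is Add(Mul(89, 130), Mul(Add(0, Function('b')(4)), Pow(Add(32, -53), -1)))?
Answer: Rational(242978, 21) ≈ 11570.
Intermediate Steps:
Function('b')(w) = Add(-4, Mul(-1, w)) (Function('b')(w) = Add(-2, Add(Mul(w, -1), -2)) = Add(-2, Add(Mul(-1, w), -2)) = Add(-2, Add(-2, Mul(-1, w))) = Add(-4, Mul(-1, w)))
Add(Mul(89, 130), Mul(Add(0, Function('b')(4)), Pow(Add(32, -53), -1))) = Add(Mul(89, 130), Mul(Add(0, Add(-4, Mul(-1, 4))), Pow(Add(32, -53), -1))) = Add(11570, Mul(Add(0, Add(-4, -4)), Pow(-21, -1))) = Add(11570, Mul(Add(0, -8), Rational(-1, 21))) = Add(11570, Mul(-8, Rational(-1, 21))) = Add(11570, Rational(8, 21)) = Rational(242978, 21)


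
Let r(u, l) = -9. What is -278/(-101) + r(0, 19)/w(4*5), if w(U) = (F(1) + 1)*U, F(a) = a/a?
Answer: 10211/4040 ≈ 2.5275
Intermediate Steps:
F(a) = 1
w(U) = 2*U (w(U) = (1 + 1)*U = 2*U)
-278/(-101) + r(0, 19)/w(4*5) = -278/(-101) - 9/(2*(4*5)) = -278*(-1/101) - 9/(2*20) = 278/101 - 9/40 = 10211/4040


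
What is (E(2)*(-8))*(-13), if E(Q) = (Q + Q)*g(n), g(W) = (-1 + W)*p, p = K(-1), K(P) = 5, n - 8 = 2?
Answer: 18720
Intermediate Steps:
n = 10 (n = 8 + 2 = 10)
p = 5
g(W) = -5 + 5*W (g(W) = (-1 + W)*5 = -5 + 5*W)
E(Q) = 90*Q (E(Q) = (Q + Q)*(-5 + 5*10) = (2*Q)*(-5 + 50) = (2*Q)*45 = 90*Q)
(E(2)*(-8))*(-13) = ((90*2)*(-8))*(-13) = (180*(-8))*(-13) = -1440*(-13) = 18720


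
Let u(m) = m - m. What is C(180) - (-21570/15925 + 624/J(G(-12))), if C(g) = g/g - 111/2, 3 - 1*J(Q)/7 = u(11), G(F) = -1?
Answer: -527817/6370 ≈ -82.860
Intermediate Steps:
u(m) = 0
J(Q) = 21 (J(Q) = 21 - 7*0 = 21 + 0 = 21)
C(g) = -109/2 (C(g) = 1 - 111*½ = 1 - 111/2 = -109/2)
C(180) - (-21570/15925 + 624/J(G(-12))) = -109/2 - (-21570/15925 + 624/21) = -109/2 - (-21570*1/15925 + 624*(1/21)) = -109/2 - (-4314/3185 + 208/7) = -109/2 - 1*90326/3185 = -109/2 - 90326/3185 = -527817/6370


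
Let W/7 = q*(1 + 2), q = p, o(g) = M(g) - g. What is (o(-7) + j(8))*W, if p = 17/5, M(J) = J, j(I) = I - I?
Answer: 0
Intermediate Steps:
j(I) = 0
o(g) = 0 (o(g) = g - g = 0)
p = 17/5 (p = 17*(1/5) = 17/5 ≈ 3.4000)
q = 17/5 ≈ 3.4000
W = 357/5 (W = 7*(17*(1 + 2)/5) = 7*((17/5)*3) = 7*(51/5) = 357/5 ≈ 71.400)
(o(-7) + j(8))*W = (0 + 0)*(357/5) = 0*(357/5) = 0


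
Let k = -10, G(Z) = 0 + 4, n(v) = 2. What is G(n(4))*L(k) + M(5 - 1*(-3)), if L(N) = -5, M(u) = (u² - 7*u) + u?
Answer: -4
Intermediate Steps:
G(Z) = 4
M(u) = u² - 6*u
G(n(4))*L(k) + M(5 - 1*(-3)) = 4*(-5) + (5 - 1*(-3))*(-6 + (5 - 1*(-3))) = -20 + (5 + 3)*(-6 + (5 + 3)) = -20 + 8*(-6 + 8) = -20 + 8*2 = -20 + 16 = -4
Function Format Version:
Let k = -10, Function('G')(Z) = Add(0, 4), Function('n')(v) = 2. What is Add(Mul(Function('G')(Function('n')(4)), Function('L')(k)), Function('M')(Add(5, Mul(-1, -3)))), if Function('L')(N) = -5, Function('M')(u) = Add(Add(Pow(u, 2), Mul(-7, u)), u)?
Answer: -4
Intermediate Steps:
Function('G')(Z) = 4
Function('M')(u) = Add(Pow(u, 2), Mul(-6, u))
Add(Mul(Function('G')(Function('n')(4)), Function('L')(k)), Function('M')(Add(5, Mul(-1, -3)))) = Add(Mul(4, -5), Mul(Add(5, Mul(-1, -3)), Add(-6, Add(5, Mul(-1, -3))))) = Add(-20, Mul(Add(5, 3), Add(-6, Add(5, 3)))) = Add(-20, Mul(8, Add(-6, 8))) = Add(-20, Mul(8, 2)) = Add(-20, 16) = -4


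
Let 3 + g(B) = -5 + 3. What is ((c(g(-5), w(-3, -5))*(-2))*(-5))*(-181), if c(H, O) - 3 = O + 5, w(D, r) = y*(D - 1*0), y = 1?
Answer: -9050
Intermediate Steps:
w(D, r) = D (w(D, r) = 1*(D - 1*0) = 1*(D + 0) = 1*D = D)
g(B) = -5 (g(B) = -3 + (-5 + 3) = -3 - 2 = -5)
c(H, O) = 8 + O (c(H, O) = 3 + (O + 5) = 3 + (5 + O) = 8 + O)
((c(g(-5), w(-3, -5))*(-2))*(-5))*(-181) = (((8 - 3)*(-2))*(-5))*(-181) = ((5*(-2))*(-5))*(-181) = -10*(-5)*(-181) = 50*(-181) = -9050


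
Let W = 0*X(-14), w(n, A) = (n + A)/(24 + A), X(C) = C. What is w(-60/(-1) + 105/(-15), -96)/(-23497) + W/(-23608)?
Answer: -43/1691784 ≈ -2.5417e-5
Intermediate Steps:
w(n, A) = (A + n)/(24 + A)
W = 0 (W = 0*(-14) = 0)
w(-60/(-1) + 105/(-15), -96)/(-23497) + W/(-23608) = ((-96 + (-60/(-1) + 105/(-15)))/(24 - 96))/(-23497) + 0/(-23608) = ((-96 + (-60*(-1) + 105*(-1/15)))/(-72))*(-1/23497) + 0*(-1/23608) = -(-96 + (60 - 7))/72*(-1/23497) + 0 = -(-96 + 53)/72*(-1/23497) + 0 = -1/72*(-43)*(-1/23497) + 0 = (43/72)*(-1/23497) + 0 = -43/1691784 + 0 = -43/1691784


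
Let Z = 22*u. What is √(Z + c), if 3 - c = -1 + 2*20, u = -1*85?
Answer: I*√1906 ≈ 43.658*I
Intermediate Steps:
u = -85
c = -36 (c = 3 - (-1 + 2*20) = 3 - (-1 + 40) = 3 - 1*39 = 3 - 39 = -36)
Z = -1870 (Z = 22*(-85) = -1870)
√(Z + c) = √(-1870 - 36) = √(-1906) = I*√1906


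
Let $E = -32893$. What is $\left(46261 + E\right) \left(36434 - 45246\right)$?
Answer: $-117798816$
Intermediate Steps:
$\left(46261 + E\right) \left(36434 - 45246\right) = \left(46261 - 32893\right) \left(36434 - 45246\right) = 13368 \left(-8812\right) = -117798816$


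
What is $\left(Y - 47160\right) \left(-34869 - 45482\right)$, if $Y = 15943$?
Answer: $2508317167$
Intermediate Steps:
$\left(Y - 47160\right) \left(-34869 - 45482\right) = \left(15943 - 47160\right) \left(-34869 - 45482\right) = \left(-31217\right) \left(-80351\right) = 2508317167$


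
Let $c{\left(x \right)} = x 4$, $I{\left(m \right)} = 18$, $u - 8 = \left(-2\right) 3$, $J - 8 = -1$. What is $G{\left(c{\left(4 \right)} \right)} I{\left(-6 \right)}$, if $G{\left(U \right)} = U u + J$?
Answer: $702$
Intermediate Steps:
$J = 7$ ($J = 8 - 1 = 7$)
$u = 2$ ($u = 8 - 6 = 2$)
$c{\left(x \right)} = 4 x$
$G{\left(U \right)} = 7 + 2 U$ ($G{\left(U \right)} = U 2 + 7 = 2 U + 7 = 7 + 2 U$)
$G{\left(c{\left(4 \right)} \right)} I{\left(-6 \right)} = \left(7 + 2 \cdot 4 \cdot 4\right) 18 = \left(7 + 2 \cdot 16\right) 18 = \left(7 + 32\right) 18 = 39 \cdot 18 = 702$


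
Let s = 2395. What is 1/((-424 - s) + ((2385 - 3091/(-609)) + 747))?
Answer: 609/193708 ≈ 0.0031439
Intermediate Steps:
1/((-424 - s) + ((2385 - 3091/(-609)) + 747)) = 1/((-424 - 1*2395) + ((2385 - 3091/(-609)) + 747)) = 1/((-424 - 2395) + ((2385 - 3091*(-1/609)) + 747)) = 1/(-2819 + ((2385 + 3091/609) + 747)) = 1/(-2819 + (1455556/609 + 747)) = 1/(-2819 + 1910479/609) = 1/(193708/609) = 609/193708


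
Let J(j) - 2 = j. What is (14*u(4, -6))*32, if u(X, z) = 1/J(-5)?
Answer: -448/3 ≈ -149.33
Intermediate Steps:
J(j) = 2 + j
u(X, z) = -1/3 (u(X, z) = 1/(2 - 5) = 1/(-3) = -1/3)
(14*u(4, -6))*32 = (14*(-1/3))*32 = -14/3*32 = -448/3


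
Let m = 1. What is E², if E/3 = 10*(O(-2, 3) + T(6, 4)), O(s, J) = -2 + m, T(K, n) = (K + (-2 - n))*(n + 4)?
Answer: 900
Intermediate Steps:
T(K, n) = (4 + n)*(-2 + K - n) (T(K, n) = (-2 + K - n)*(4 + n) = (4 + n)*(-2 + K - n))
O(s, J) = -1 (O(s, J) = -2 + 1 = -1)
E = -30 (E = 3*(10*(-1 + (-8 - 1*4² - 6*4 + 4*6 + 6*4))) = 3*(10*(-1 + (-8 - 1*16 - 24 + 24 + 24))) = 3*(10*(-1 + (-8 - 16 - 24 + 24 + 24))) = 3*(10*(-1 + 0)) = 3*(10*(-1)) = 3*(-10) = -30)
E² = (-30)² = 900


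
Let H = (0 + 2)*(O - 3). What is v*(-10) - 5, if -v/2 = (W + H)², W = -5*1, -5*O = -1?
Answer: 11211/5 ≈ 2242.2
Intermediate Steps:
O = ⅕ (O = -⅕*(-1) = ⅕ ≈ 0.20000)
W = -5
H = -28/5 (H = (0 + 2)*(⅕ - 3) = 2*(-14/5) = -28/5 ≈ -5.6000)
v = -5618/25 (v = -2*(-5 - 28/5)² = -2*(-53/5)² = -2*2809/25 = -5618/25 ≈ -224.72)
v*(-10) - 5 = -5618/25*(-10) - 5 = 11236/5 - 5 = 11211/5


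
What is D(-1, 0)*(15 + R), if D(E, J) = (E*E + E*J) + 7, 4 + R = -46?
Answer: -280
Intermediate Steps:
R = -50 (R = -4 - 46 = -50)
D(E, J) = 7 + E² + E*J (D(E, J) = (E² + E*J) + 7 = 7 + E² + E*J)
D(-1, 0)*(15 + R) = (7 + (-1)² - 1*0)*(15 - 50) = (7 + 1 + 0)*(-35) = 8*(-35) = -280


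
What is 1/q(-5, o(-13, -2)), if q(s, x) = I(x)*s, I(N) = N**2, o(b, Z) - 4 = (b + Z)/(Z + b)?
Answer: -1/125 ≈ -0.0080000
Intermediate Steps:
o(b, Z) = 5 (o(b, Z) = 4 + (b + Z)/(Z + b) = 4 + (Z + b)/(Z + b) = 4 + 1 = 5)
q(s, x) = s*x**2 (q(s, x) = x**2*s = s*x**2)
1/q(-5, o(-13, -2)) = 1/(-5*5**2) = 1/(-5*25) = 1/(-125) = -1/125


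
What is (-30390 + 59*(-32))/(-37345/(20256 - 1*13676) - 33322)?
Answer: 6068264/6265603 ≈ 0.96850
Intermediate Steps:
(-30390 + 59*(-32))/(-37345/(20256 - 1*13676) - 33322) = (-30390 - 1888)/(-37345/(20256 - 13676) - 33322) = -32278/(-37345/6580 - 33322) = -32278/(-37345*1/6580 - 33322) = -32278/(-1067/188 - 33322) = -32278/(-6265603/188) = -32278*(-188/6265603) = 6068264/6265603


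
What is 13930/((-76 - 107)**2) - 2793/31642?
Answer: 347238283/1059658938 ≈ 0.32769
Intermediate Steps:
13930/((-76 - 107)**2) - 2793/31642 = 13930/((-183)**2) - 2793*1/31642 = 13930/33489 - 2793/31642 = 347238283/1059658938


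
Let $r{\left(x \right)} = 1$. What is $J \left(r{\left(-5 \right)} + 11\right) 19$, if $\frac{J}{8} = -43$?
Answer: $-78432$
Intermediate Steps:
$J = -344$ ($J = 8 \left(-43\right) = -344$)
$J \left(r{\left(-5 \right)} + 11\right) 19 = - 344 \left(1 + 11\right) 19 = \left(-344\right) 12 \cdot 19 = \left(-4128\right) 19 = -78432$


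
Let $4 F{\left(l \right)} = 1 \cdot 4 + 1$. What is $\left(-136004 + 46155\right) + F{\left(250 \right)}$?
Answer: $- \frac{359391}{4} \approx -89848.0$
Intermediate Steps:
$F{\left(l \right)} = \frac{5}{4}$ ($F{\left(l \right)} = \frac{1 \cdot 4 + 1}{4} = \frac{4 + 1}{4} = \frac{1}{4} \cdot 5 = \frac{5}{4}$)
$\left(-136004 + 46155\right) + F{\left(250 \right)} = \left(-136004 + 46155\right) + \frac{5}{4} = -89849 + \frac{5}{4} = - \frac{359391}{4}$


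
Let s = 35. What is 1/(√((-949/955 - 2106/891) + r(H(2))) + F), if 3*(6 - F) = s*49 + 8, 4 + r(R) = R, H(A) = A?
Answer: -53733075/30538804136 - 9*I*√591210895/30538804136 ≈ -0.0017595 - 7.1657e-6*I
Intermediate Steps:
r(R) = -4 + R
F = -1705/3 (F = 6 - (35*49 + 8)/3 = 6 - (1715 + 8)/3 = 6 - ⅓*1723 = 6 - 1723/3 = -1705/3 ≈ -568.33)
1/(√((-949/955 - 2106/891) + r(H(2))) + F) = 1/(√((-949/955 - 2106/891) + (-4 + 2)) - 1705/3) = 1/(√((-949*1/955 - 2106*1/891) - 2) - 1705/3) = 1/(√((-949/955 - 26/11) - 2) - 1705/3) = 1/(√(-35269/10505 - 2) - 1705/3) = 1/(√(-56279/10505) - 1705/3) = 1/(I*√591210895/10505 - 1705/3) = 1/(-1705/3 + I*√591210895/10505)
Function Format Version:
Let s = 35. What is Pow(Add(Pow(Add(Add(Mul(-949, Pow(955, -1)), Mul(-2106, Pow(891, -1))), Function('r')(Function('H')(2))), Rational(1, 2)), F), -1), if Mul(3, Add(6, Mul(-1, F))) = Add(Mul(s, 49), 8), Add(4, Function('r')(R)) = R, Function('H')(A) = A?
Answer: Add(Rational(-53733075, 30538804136), Mul(Rational(-9, 30538804136), I, Pow(591210895, Rational(1, 2)))) ≈ Add(-0.0017595, Mul(-7.1657e-6, I))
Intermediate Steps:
Function('r')(R) = Add(-4, R)
F = Rational(-1705, 3) (F = Add(6, Mul(Rational(-1, 3), Add(Mul(35, 49), 8))) = Add(6, Mul(Rational(-1, 3), Add(1715, 8))) = Add(6, Mul(Rational(-1, 3), 1723)) = Add(6, Rational(-1723, 3)) = Rational(-1705, 3) ≈ -568.33)
Pow(Add(Pow(Add(Add(Mul(-949, Pow(955, -1)), Mul(-2106, Pow(891, -1))), Function('r')(Function('H')(2))), Rational(1, 2)), F), -1) = Pow(Add(Pow(Add(Add(Mul(-949, Pow(955, -1)), Mul(-2106, Pow(891, -1))), Add(-4, 2)), Rational(1, 2)), Rational(-1705, 3)), -1) = Pow(Add(Pow(Add(Add(Mul(-949, Rational(1, 955)), Mul(-2106, Rational(1, 891))), -2), Rational(1, 2)), Rational(-1705, 3)), -1) = Pow(Add(Pow(Add(Add(Rational(-949, 955), Rational(-26, 11)), -2), Rational(1, 2)), Rational(-1705, 3)), -1) = Pow(Add(Pow(Add(Rational(-35269, 10505), -2), Rational(1, 2)), Rational(-1705, 3)), -1) = Pow(Add(Pow(Rational(-56279, 10505), Rational(1, 2)), Rational(-1705, 3)), -1) = Pow(Add(Mul(Rational(1, 10505), I, Pow(591210895, Rational(1, 2))), Rational(-1705, 3)), -1) = Pow(Add(Rational(-1705, 3), Mul(Rational(1, 10505), I, Pow(591210895, Rational(1, 2)))), -1)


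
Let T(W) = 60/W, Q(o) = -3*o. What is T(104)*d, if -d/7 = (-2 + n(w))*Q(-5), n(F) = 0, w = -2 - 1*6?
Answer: 1575/13 ≈ 121.15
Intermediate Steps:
w = -8 (w = -2 - 6 = -8)
d = 210 (d = -7*(-2 + 0)*(-3*(-5)) = -(-14)*15 = -7*(-30) = 210)
T(104)*d = (60/104)*210 = (60*(1/104))*210 = (15/26)*210 = 1575/13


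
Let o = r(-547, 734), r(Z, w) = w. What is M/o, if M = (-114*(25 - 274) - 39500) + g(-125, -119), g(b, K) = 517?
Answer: -10597/734 ≈ -14.437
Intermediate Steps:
o = 734
M = -10597 (M = (-114*(25 - 274) - 39500) + 517 = (-114*(-249) - 39500) + 517 = (28386 - 39500) + 517 = -11114 + 517 = -10597)
M/o = -10597/734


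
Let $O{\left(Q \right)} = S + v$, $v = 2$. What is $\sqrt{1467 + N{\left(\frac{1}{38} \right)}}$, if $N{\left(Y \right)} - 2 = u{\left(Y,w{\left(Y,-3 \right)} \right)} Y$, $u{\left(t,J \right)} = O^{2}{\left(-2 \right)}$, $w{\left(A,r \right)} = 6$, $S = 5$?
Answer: $\frac{\sqrt{2123098}}{38} \approx 38.344$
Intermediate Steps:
$O{\left(Q \right)} = 7$ ($O{\left(Q \right)} = 5 + 2 = 7$)
$u{\left(t,J \right)} = 49$ ($u{\left(t,J \right)} = 7^{2} = 49$)
$N{\left(Y \right)} = 2 + 49 Y$
$\sqrt{1467 + N{\left(\frac{1}{38} \right)}} = \sqrt{1467 + \left(2 + \frac{49}{38}\right)} = \sqrt{1467 + \frac{125}{38}} = \sqrt{\frac{55871}{38}} = \frac{\sqrt{2123098}}{38}$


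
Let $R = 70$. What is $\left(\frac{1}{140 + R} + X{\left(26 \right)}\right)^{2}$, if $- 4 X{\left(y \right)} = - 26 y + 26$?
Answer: $\frac{291145969}{11025} \approx 26408.0$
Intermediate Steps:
$X{\left(y \right)} = - \frac{13}{2} + \frac{13 y}{2}$ ($X{\left(y \right)} = - \frac{- 26 y + 26}{4} = - \frac{26 - 26 y}{4} = - \frac{13}{2} + \frac{13 y}{2}$)
$\left(\frac{1}{140 + R} + X{\left(26 \right)}\right)^{2} = \left(\frac{1}{140 + 70} + \left(- \frac{13}{2} + \frac{13}{2} \cdot 26\right)\right)^{2} = \left(\frac{1}{210} + \left(- \frac{13}{2} + 169\right)\right)^{2} = \left(\frac{1}{210} + \frac{325}{2}\right)^{2} = \left(\frac{17063}{105}\right)^{2} = \frac{291145969}{11025}$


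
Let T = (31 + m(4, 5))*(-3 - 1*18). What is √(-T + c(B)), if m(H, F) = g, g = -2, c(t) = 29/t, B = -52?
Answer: √411307/26 ≈ 24.667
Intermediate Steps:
m(H, F) = -2
T = -609 (T = (31 - 2)*(-3 - 1*18) = 29*(-3 - 18) = 29*(-21) = -609)
√(-T + c(B)) = √(-1*(-609) + 29/(-52)) = √(609 + 29*(-1/52)) = √(609 - 29/52) = √(31639/52) = √411307/26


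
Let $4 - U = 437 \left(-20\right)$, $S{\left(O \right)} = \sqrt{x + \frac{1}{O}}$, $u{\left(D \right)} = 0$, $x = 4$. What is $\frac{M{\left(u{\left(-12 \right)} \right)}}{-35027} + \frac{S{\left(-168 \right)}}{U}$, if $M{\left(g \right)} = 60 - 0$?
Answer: $- \frac{60}{35027} + \frac{\sqrt{28182}}{734496} \approx -0.0014844$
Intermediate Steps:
$M{\left(g \right)} = 60$ ($M{\left(g \right)} = 60 + 0 = 60$)
$S{\left(O \right)} = \sqrt{4 + \frac{1}{O}}$
$U = 8744$ ($U = 4 - 437 \left(-20\right) = 4 - -8740 = 4 + 8740 = 8744$)
$\frac{M{\left(u{\left(-12 \right)} \right)}}{-35027} + \frac{S{\left(-168 \right)}}{U} = \frac{60}{-35027} + \frac{\sqrt{4 + \frac{1}{-168}}}{8744} = 60 \left(- \frac{1}{35027}\right) + \sqrt{4 - \frac{1}{168}} \cdot \frac{1}{8744} = - \frac{60}{35027} + \sqrt{\frac{671}{168}} \cdot \frac{1}{8744} = - \frac{60}{35027} + \frac{\sqrt{28182}}{84} \cdot \frac{1}{8744} = - \frac{60}{35027} + \frac{\sqrt{28182}}{734496}$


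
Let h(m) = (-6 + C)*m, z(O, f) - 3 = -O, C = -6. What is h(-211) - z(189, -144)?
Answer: 2718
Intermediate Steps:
z(O, f) = 3 - O
h(m) = -12*m (h(m) = (-6 - 6)*m = -12*m)
h(-211) - z(189, -144) = -12*(-211) - (3 - 1*189) = 2532 - (3 - 189) = 2532 - 1*(-186) = 2532 + 186 = 2718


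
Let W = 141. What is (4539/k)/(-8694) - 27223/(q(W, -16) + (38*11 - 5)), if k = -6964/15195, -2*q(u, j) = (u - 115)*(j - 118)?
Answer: -166620710477/14497167720 ≈ -11.493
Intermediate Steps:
q(u, j) = -(-118 + j)*(-115 + u)/2 (q(u, j) = -(u - 115)*(j - 118)/2 = -(-115 + u)*(-118 + j)/2 = -(-118 + j)*(-115 + u)/2)
k = -6964/15195 (k = -6964*1/15195 = -6964/15195 ≈ -0.45831)
(4539/k)/(-8694) - 27223/(q(W, -16) + (38*11 - 5)) = (4539/(-6964/15195))/(-8694) - 27223/((-6785 + 59*141 + (115/2)*(-16) - ½*(-16)*141) + (38*11 - 5)) = (4539*(-15195/6964))*(-1/8694) - 27223/((-6785 + 8319 - 920 + 1128) + (418 - 5)) = -68970105/6964*(-1/8694) - 27223/(1742 + 413) = 7663345/6727224 - 27223/2155 = -166620710477/14497167720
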